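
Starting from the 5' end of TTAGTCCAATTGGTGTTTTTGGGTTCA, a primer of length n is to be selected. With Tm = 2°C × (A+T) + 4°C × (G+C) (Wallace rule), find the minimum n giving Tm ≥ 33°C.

First 12 bases: TTAGTCCAATTG → Tm = 32°C (< 33°C)
First 13 bases: TTAGTCCAATTGG → Tm = 36°C (≥ 33°C)
Since every base adds ≥2°C, Tm only increases with n, so the threshold is first crossed at n = 13.

n = 13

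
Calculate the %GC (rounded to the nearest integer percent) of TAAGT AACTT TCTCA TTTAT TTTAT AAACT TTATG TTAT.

Base counts: G=2, T=21, A=12, C=4
G+C = 2 + 4 = 6 out of 39 bases
%GC = 6/39 × 100 = 15.38% ≈ 15%

15%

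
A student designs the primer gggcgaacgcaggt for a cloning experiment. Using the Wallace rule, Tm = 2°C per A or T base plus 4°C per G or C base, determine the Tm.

Scanning the sequence gives T=1, G=7, A=3, C=3.
AT pairs contribute 4, GC pairs contribute 10.
Tm = 4·10 + 2·4 = 40 + 8 = 48°C

48°C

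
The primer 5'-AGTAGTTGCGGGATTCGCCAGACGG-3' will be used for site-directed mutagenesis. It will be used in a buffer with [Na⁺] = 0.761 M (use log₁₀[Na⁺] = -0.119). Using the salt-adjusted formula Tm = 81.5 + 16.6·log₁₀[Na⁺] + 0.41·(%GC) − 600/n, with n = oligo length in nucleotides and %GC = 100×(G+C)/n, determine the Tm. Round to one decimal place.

80.1°C

Length n = 25. Base counts: C=5, G=10, A=5, T=5
G+C = 15, so %GC = 15/25 × 100 = 60%
Salt term: 16.6 × (-0.119) = -1.975
GC term: 0.41 × 60 = 24.6; length term: −600/25 = −24
Tm = 81.5 + (-1.975) + 24.6 − 24 = 80.125 → 80.1°C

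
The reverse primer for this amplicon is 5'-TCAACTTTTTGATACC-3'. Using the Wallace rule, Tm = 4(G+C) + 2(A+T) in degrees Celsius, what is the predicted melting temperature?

T=7, C=4, G=1, A=4
AT pairs contribute 11, GC pairs contribute 5.
Tm = 2×11 + 4×5 = 42°C

42°C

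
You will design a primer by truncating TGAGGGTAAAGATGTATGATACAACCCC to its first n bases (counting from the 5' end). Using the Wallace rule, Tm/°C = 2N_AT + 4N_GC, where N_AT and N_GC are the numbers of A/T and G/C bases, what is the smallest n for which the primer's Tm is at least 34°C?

n = 12

First 11 bases: TGAGGGTAAAG → Tm = 32°C (< 34°C)
First 12 bases: TGAGGGTAAAGA → Tm = 34°C (≥ 34°C)
Each additional base adds 2°C (A/T) or 4°C (G/C), so Tm is non-decreasing in n; n = 12 is the first length to reach 34°C.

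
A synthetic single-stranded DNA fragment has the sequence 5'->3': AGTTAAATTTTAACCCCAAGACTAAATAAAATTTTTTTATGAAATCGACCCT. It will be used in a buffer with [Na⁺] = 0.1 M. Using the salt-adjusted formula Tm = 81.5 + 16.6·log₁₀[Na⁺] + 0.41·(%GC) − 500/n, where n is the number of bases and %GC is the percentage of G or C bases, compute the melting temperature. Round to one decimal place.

65.5°C

Length n = 52. Base counts: G=4, T=18, C=9, A=21
G+C = 13, so %GC = 13/52 × 100 = 25%
Salt term: 16.6 × (-1) = -16.6
GC term: 0.41 × 25 = 10.25; length term: −500/52 = −9.615
Tm = 81.5 + (-16.6) + 10.25 − 9.615 = 65.535 → 65.5°C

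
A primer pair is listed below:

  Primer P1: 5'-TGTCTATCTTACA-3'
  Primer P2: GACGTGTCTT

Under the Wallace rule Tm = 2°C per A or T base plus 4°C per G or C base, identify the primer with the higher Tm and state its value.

Primer P1, 34°C

Primer P1: A+T=9, G+C=4 → Tm = 2(9)+4(4) = 34°C
Primer P2: A+T=5, G+C=5 → Tm = 2(5)+4(5) = 30°C
34°C vs 30°C → primer P1 is higher.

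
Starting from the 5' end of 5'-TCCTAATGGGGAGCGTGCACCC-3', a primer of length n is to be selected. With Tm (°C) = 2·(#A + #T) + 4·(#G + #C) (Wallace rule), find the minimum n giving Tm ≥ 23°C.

First 8 bases: TCCTAATG → Tm = 22°C (< 23°C)
First 9 bases: TCCTAATGG → Tm = 26°C (≥ 23°C)
Each additional base adds 2°C (A/T) or 4°C (G/C), so Tm is non-decreasing in n; n = 9 is the first length to reach 23°C.

n = 9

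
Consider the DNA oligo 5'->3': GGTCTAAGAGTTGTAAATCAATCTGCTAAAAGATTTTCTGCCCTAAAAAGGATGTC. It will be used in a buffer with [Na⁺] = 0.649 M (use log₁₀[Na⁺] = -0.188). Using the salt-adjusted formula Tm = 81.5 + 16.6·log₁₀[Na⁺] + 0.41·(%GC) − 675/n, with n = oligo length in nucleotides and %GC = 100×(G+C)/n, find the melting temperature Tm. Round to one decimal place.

81.0°C

Length n = 56. Scanning the sequence gives T=17, G=11, A=19, C=9.
G+C = 20, so %GC = 20/56 × 100 = 35.714%
Salt term: 16.6 × (-0.188) = -3.121
GC term: 0.41 × 35.714 = 14.643; length term: −675/56 = −12.054
Tm = 81.5 + (-3.121) + 14.643 − 12.054 = 80.968 → 81.0°C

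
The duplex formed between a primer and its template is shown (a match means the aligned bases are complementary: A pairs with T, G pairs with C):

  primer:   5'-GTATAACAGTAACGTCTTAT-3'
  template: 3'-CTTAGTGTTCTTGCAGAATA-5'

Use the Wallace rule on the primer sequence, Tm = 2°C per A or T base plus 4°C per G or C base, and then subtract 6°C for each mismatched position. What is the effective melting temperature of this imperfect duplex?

28°C

Primer base counts: A=7, T=7, G=3, C=3 → A+T=14, G+C=6
Perfect-match Tm = 2(14) + 4(6) = 28 + 24 = 52°C
Mismatches (positions where the bases are not complementary): 4 (at positions 2, 5, 9, 10)
Effective Tm = 52 − 4×6 = 52 − 24 = 28°C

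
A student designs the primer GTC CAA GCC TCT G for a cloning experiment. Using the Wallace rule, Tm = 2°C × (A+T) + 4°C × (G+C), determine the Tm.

Scanning the sequence gives A=2, G=3, C=5, T=3.
So N_AT = 5 and N_GC = 8.
Tm = 2×5 + 4×8 = 42°C

42°C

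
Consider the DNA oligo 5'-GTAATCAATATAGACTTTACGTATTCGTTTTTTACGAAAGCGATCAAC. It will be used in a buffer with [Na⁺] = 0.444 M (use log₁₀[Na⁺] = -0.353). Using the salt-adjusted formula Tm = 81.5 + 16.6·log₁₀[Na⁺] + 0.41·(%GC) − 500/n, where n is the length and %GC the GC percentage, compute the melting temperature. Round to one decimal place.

78.0°C

Length n = 48. Base counts: G=7, C=8, T=17, A=16
G+C = 15, so %GC = 15/48 × 100 = 31.25%
Salt term: 16.6 × (-0.353) = -5.86
GC term: 0.41 × 31.25 = 12.812; length term: −500/48 = −10.417
Tm = 81.5 + (-5.86) + 12.812 − 10.417 = 78.035 → 78.0°C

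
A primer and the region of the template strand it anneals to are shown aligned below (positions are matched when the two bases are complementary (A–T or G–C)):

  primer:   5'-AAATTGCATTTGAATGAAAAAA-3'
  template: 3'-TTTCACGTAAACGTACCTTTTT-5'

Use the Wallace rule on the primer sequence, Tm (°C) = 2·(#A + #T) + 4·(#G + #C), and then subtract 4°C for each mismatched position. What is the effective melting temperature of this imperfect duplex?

Primer base counts: A=12, T=6, G=3, C=1 → A+T=18, G+C=4
Perfect-match Tm = 2(18) + 4(4) = 36 + 16 = 52°C
Mismatches (positions where the bases are not complementary): 3 (at positions 4, 13, 17)
Effective Tm = 52 − 3×4 = 52 − 12 = 40°C

40°C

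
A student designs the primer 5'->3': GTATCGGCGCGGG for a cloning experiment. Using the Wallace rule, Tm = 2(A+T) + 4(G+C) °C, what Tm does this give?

Counting bases: C=3, T=2, A=1, G=7
A+T = 3, G+C = 10
Tm = 2×3 + 4×10 = 46°C

46°C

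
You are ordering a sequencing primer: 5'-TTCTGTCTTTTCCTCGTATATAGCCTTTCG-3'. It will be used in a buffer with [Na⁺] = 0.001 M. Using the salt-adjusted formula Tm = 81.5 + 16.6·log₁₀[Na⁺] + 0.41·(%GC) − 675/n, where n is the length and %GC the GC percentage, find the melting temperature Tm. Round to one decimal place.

25.6°C

Length n = 30. G=4, A=3, C=8, T=15
G+C = 12, so %GC = 12/30 × 100 = 40%
Salt term: 16.6 × (-3) = -49.8
GC term: 0.41 × 40 = 16.4; length term: −675/30 = −22.5
Tm = 81.5 + (-49.8) + 16.4 − 22.5 = 25.6 → 25.6°C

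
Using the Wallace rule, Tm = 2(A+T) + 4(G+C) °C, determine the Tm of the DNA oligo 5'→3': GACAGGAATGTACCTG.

Base counts: C=3, T=3, G=5, A=5
So N_AT = 8 and N_GC = 8.
Tm = 2(8) + 4(8) = 16 + 32 = 48°C

48°C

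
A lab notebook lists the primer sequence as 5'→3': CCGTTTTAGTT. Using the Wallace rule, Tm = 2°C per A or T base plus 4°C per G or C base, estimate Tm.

Counting bases: A=1, G=2, C=2, T=6
AT pairs contribute 7, GC pairs contribute 4.
Tm = 2(7) + 4(4) = 14 + 16 = 30°C

30°C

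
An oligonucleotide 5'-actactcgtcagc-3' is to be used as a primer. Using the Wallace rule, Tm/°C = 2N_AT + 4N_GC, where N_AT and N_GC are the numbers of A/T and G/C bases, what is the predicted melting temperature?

Scanning the sequence gives C=5, A=3, G=2, T=3.
A+T = 6, G+C = 7
Tm = 2(6) + 4(7) = 12 + 28 = 40°C

40°C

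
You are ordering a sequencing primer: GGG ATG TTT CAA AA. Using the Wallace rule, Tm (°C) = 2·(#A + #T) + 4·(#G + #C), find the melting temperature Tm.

Base counts: C=1, G=4, A=5, T=4
AT pairs contribute 9, GC pairs contribute 5.
Tm = 2(9) + 4(5) = 18 + 20 = 38°C

38°C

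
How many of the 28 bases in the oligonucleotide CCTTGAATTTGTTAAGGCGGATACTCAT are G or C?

11

T=10, C=5, A=7, G=6
Total G or C: 6 + 5 = 11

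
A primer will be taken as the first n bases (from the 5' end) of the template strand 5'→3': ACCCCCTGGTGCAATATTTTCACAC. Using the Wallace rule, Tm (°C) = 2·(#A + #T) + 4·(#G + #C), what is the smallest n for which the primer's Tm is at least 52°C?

First 16 bases: ACCCCCTGGTGCAATA → Tm = 50°C (< 52°C)
First 17 bases: ACCCCCTGGTGCAATAT → Tm = 52°C (≥ 52°C)
Since every base adds ≥2°C, Tm only increases with n, so the threshold is first crossed at n = 17.

n = 17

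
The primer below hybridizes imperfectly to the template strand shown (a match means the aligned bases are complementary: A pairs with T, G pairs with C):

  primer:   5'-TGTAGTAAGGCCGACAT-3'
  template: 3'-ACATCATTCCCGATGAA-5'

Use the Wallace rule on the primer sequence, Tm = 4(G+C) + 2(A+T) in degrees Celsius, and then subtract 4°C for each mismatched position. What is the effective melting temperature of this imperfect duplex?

Primer base counts: A=5, T=4, G=5, C=3 → A+T=9, G+C=8
Perfect-match Tm = 2(9) + 4(8) = 18 + 32 = 50°C
Mismatches (positions where the bases are not complementary): 3 (at positions 11, 13, 16)
Effective Tm = 50 − 3×4 = 50 − 12 = 38°C

38°C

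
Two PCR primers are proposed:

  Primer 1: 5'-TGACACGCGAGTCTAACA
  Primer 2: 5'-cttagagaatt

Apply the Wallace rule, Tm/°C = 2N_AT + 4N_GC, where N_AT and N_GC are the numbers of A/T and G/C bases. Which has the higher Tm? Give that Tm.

Primer 1: A+T=9, G+C=9 → Tm = 2(9)+4(9) = 54°C
Primer 2: A+T=8, G+C=3 → Tm = 2(8)+4(3) = 28°C
54°C vs 28°C → primer 1 is higher.

Primer 1, 54°C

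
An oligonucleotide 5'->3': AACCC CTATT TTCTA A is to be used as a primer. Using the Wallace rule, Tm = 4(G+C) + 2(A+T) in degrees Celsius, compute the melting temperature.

G=0, A=5, C=5, T=6
AT pairs contribute 11, GC pairs contribute 5.
Tm = 4·5 + 2·11 = 20 + 22 = 42°C

42°C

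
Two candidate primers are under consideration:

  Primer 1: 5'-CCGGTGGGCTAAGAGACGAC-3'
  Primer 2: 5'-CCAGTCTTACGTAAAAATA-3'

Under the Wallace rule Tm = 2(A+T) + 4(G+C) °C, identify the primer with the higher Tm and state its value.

Primer 1, 66°C

Primer 1: A+T=7, G+C=13 → Tm = 2(7)+4(13) = 66°C
Primer 2: A+T=13, G+C=6 → Tm = 2(13)+4(6) = 50°C
66°C vs 50°C → primer 1 is higher.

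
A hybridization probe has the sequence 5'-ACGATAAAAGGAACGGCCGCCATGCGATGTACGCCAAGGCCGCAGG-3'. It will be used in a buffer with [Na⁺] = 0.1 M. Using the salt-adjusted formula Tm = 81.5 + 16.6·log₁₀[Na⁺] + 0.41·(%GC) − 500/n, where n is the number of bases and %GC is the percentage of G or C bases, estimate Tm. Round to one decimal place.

Length n = 46. Scanning the sequence gives C=13, A=14, G=15, T=4.
G+C = 28, so %GC = 28/46 × 100 = 60.87%
Salt term: 16.6 × (-1) = -16.6
GC term: 0.41 × 60.87 = 24.957; length term: −500/46 = −10.87
Tm = 81.5 + (-16.6) + 24.957 − 10.87 = 78.987 → 79.0°C

79.0°C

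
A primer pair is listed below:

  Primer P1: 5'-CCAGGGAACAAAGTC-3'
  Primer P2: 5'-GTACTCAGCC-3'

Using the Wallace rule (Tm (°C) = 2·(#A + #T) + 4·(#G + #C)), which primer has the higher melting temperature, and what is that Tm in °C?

Primer P1: A+T=7, G+C=8 → Tm = 2(7)+4(8) = 46°C
Primer P2: A+T=4, G+C=6 → Tm = 2(4)+4(6) = 32°C
46°C vs 32°C → primer P1 is higher.

Primer P1, 46°C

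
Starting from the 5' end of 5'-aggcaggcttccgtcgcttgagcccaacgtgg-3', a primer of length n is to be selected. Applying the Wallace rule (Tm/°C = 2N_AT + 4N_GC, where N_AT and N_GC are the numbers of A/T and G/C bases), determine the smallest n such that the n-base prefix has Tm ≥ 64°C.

n = 20

First 19 bases: AGGCAGGCTTCCGTCGCTT → Tm = 62°C (< 64°C)
First 20 bases: AGGCAGGCTTCCGTCGCTTG → Tm = 66°C (≥ 64°C)
Since every base adds ≥2°C, Tm only increases with n, so the threshold is first crossed at n = 20.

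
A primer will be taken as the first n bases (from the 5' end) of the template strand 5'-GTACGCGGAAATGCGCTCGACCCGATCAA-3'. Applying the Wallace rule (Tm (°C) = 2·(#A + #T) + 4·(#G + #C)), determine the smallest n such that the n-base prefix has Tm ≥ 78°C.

First 23 bases: GTACGCGGAAATGCGCTCGACCC → Tm = 76°C (< 78°C)
First 24 bases: GTACGCGGAAATGCGCTCGACCCG → Tm = 80°C (≥ 78°C)
Since every base adds ≥2°C, Tm only increases with n, so the threshold is first crossed at n = 24.

n = 24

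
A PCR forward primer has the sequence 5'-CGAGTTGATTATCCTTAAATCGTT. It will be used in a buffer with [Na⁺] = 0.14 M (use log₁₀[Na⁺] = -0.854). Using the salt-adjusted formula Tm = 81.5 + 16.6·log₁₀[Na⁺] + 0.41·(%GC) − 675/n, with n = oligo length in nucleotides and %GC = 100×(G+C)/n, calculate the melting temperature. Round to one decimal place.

52.9°C

Length n = 24. Counting bases: T=10, G=4, C=4, A=6
G+C = 8, so %GC = 8/24 × 100 = 33.333%
Salt term: 16.6 × (-0.854) = -14.176
GC term: 0.41 × 33.333 = 13.667; length term: −675/24 = −28.125
Tm = 81.5 + (-14.176) + 13.667 − 28.125 = 52.866 → 52.9°C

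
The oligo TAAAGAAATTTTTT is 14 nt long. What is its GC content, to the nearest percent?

Counting bases: T=7, C=0, A=6, G=1
G+C = 1 + 0 = 1 out of 14 bases
%GC = 1/14 × 100 = 7.143% ≈ 7%

7%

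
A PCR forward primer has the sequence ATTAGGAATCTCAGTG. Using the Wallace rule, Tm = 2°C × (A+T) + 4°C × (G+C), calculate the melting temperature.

44°C

Counting bases: C=2, G=4, T=5, A=5
A+T = 10, G+C = 6
Tm = 2(10) + 4(6) = 20 + 24 = 44°C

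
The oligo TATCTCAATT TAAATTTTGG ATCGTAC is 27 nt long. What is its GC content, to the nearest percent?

26%

Base counts: C=4, G=3, A=8, T=12
G+C = 3 + 4 = 7 out of 27 bases
%GC = 7/27 × 100 = 25.93% ≈ 26%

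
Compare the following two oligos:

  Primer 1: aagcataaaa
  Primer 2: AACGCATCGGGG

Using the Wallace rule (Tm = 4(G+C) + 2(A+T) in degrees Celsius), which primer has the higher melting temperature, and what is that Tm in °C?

Primer 1: A+T=8, G+C=2 → Tm = 2(8)+4(2) = 24°C
Primer 2: A+T=4, G+C=8 → Tm = 2(4)+4(8) = 40°C
24°C vs 40°C → primer 2 is higher.

Primer 2, 40°C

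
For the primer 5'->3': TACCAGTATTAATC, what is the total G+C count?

Scanning the sequence gives A=5, G=1, T=5, C=3.
G+C = 1 + 3 = 4

4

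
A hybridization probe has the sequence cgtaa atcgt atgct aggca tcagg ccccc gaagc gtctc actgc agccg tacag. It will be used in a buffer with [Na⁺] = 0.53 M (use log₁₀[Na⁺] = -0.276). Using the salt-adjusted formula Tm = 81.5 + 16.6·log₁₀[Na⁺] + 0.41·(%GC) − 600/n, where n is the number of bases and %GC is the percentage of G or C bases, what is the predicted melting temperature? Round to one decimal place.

89.9°C

Length n = 55. Scanning the sequence gives G=14, A=13, T=10, C=18.
G+C = 32, so %GC = 32/55 × 100 = 58.182%
Salt term: 16.6 × (-0.276) = -4.582
GC term: 0.41 × 58.182 = 23.855; length term: −600/55 = −10.909
Tm = 81.5 + (-4.582) + 23.855 − 10.909 = 89.864 → 89.9°C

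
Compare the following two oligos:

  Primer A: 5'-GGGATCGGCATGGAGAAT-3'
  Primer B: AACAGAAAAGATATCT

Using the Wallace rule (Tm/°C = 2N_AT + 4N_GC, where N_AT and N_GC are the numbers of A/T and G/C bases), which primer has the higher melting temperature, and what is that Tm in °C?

Primer A: A+T=8, G+C=10 → Tm = 2(8)+4(10) = 56°C
Primer B: A+T=12, G+C=4 → Tm = 2(12)+4(4) = 40°C
56°C vs 40°C → primer A is higher.

Primer A, 56°C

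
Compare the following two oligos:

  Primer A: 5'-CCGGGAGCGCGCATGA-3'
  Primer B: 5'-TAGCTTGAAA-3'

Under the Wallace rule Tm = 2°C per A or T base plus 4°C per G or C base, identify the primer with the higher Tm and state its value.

Primer A, 56°C

Primer A: A+T=4, G+C=12 → Tm = 2(4)+4(12) = 56°C
Primer B: A+T=7, G+C=3 → Tm = 2(7)+4(3) = 26°C
56°C vs 26°C → primer A is higher.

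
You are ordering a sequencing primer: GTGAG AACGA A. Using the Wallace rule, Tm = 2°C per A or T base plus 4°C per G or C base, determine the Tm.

32°C

Scanning the sequence gives G=4, C=1, T=1, A=5.
AT pairs contribute 6, GC pairs contribute 5.
Tm = 4·5 + 2·6 = 20 + 12 = 32°C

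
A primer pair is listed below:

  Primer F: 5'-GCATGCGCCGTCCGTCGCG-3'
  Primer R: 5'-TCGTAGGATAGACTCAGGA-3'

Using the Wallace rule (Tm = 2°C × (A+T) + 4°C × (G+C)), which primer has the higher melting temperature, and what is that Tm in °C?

Primer F, 68°C

Primer F: A+T=4, G+C=15 → Tm = 2(4)+4(15) = 68°C
Primer R: A+T=10, G+C=9 → Tm = 2(10)+4(9) = 56°C
68°C vs 56°C → primer F is higher.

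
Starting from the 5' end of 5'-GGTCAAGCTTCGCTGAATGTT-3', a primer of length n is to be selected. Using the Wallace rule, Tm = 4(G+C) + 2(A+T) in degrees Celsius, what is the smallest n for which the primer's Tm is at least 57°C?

First 18 bases: GGTCAAGCTTCGCTGAAT → Tm = 54°C (< 57°C)
First 19 bases: GGTCAAGCTTCGCTGAATG → Tm = 58°C (≥ 57°C)
Each additional base adds 2°C (A/T) or 4°C (G/C), so Tm is non-decreasing in n; n = 19 is the first length to reach 57°C.

n = 19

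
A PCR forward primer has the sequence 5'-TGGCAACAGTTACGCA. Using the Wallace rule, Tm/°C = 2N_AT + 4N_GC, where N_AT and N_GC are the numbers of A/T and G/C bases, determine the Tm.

48°C

Scanning the sequence gives A=5, G=4, C=4, T=3.
AT pairs contribute 8, GC pairs contribute 8.
Tm = 2(8) + 4(8) = 16 + 32 = 48°C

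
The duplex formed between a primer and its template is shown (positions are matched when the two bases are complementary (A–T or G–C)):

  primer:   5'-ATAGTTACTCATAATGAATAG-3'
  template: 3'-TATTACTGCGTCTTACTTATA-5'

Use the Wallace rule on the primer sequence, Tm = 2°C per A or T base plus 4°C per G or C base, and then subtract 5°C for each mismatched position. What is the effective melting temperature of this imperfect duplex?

Primer base counts: A=9, T=7, G=3, C=2 → A+T=16, G+C=5
Perfect-match Tm = 2(16) + 4(5) = 32 + 20 = 52°C
Mismatches (positions where the bases are not complementary): 5 (at positions 4, 6, 9, 12, 21)
Effective Tm = 52 − 5×5 = 52 − 25 = 27°C

27°C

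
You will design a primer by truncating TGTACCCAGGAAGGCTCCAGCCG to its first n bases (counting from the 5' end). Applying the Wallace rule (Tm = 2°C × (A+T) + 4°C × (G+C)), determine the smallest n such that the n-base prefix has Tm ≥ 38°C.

First 12 bases: TGTACCCAGGAA → Tm = 36°C (< 38°C)
First 13 bases: TGTACCCAGGAAG → Tm = 40°C (≥ 38°C)
Each additional base adds 2°C (A/T) or 4°C (G/C), so Tm is non-decreasing in n; n = 13 is the first length to reach 38°C.

n = 13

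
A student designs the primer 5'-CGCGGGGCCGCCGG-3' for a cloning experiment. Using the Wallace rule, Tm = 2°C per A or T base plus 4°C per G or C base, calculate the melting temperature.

56°C

Counting bases: G=8, A=0, T=0, C=6
So N_AT = 0 and N_GC = 14.
Tm = 4·14 + 2·0 = 56 + 0 = 56°C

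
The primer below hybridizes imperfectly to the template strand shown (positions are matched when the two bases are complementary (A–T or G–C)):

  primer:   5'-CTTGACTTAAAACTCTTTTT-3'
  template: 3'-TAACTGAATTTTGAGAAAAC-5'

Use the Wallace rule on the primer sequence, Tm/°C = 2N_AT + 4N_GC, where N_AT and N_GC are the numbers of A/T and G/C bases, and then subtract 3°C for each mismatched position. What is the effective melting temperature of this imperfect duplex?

Primer base counts: A=5, T=10, G=1, C=4 → A+T=15, G+C=5
Perfect-match Tm = 2(15) + 4(5) = 30 + 20 = 50°C
Mismatches (positions where the bases are not complementary): 2 (at positions 1, 20)
Effective Tm = 50 − 2×3 = 50 − 6 = 44°C

44°C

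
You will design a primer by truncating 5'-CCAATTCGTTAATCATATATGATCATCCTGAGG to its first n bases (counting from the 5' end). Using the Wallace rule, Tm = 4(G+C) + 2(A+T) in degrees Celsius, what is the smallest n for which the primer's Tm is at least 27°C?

n = 10

First 9 bases: CCAATTCGT → Tm = 26°C (< 27°C)
First 10 bases: CCAATTCGTT → Tm = 28°C (≥ 27°C)
Since every base adds ≥2°C, Tm only increases with n, so the threshold is first crossed at n = 10.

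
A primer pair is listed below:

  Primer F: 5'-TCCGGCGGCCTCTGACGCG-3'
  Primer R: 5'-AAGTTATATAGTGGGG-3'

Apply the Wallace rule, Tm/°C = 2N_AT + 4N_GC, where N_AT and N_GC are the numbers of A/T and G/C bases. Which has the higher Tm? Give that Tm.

Primer F, 68°C

Primer F: A+T=4, G+C=15 → Tm = 2(4)+4(15) = 68°C
Primer R: A+T=10, G+C=6 → Tm = 2(10)+4(6) = 44°C
68°C vs 44°C → primer F is higher.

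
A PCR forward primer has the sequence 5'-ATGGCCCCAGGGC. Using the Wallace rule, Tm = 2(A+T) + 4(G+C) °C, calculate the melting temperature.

46°C

Counting bases: G=5, T=1, C=5, A=2
A+T = 3, G+C = 10
Tm = 2(3) + 4(10) = 6 + 40 = 46°C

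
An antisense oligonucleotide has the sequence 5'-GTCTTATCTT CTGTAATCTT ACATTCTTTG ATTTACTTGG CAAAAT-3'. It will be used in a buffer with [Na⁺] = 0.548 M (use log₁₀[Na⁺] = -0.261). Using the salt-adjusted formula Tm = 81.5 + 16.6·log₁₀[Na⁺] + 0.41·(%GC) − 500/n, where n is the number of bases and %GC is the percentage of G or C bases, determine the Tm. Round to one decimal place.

77.9°C

Length n = 46. Scanning the sequence gives A=11, C=8, G=5, T=22.
G+C = 13, so %GC = 13/46 × 100 = 28.261%
Salt term: 16.6 × (-0.261) = -4.333
GC term: 0.41 × 28.261 = 11.587; length term: −500/46 = −10.87
Tm = 81.5 + (-4.333) + 11.587 − 10.87 = 77.884 → 77.9°C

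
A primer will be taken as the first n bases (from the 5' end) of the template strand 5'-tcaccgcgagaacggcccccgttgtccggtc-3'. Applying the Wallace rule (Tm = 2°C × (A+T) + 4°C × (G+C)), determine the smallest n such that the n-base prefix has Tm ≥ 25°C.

First 7 bases: TCACCGC → Tm = 24°C (< 25°C)
First 8 bases: TCACCGCG → Tm = 28°C (≥ 25°C)
Each additional base adds 2°C (A/T) or 4°C (G/C), so Tm is non-decreasing in n; n = 8 is the first length to reach 25°C.

n = 8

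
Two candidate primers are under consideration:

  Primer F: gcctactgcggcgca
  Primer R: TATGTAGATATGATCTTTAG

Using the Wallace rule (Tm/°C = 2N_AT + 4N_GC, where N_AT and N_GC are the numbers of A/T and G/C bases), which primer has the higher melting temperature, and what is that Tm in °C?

Primer F: A+T=4, G+C=11 → Tm = 2(4)+4(11) = 52°C
Primer R: A+T=15, G+C=5 → Tm = 2(15)+4(5) = 50°C
52°C vs 50°C → primer F is higher.

Primer F, 52°C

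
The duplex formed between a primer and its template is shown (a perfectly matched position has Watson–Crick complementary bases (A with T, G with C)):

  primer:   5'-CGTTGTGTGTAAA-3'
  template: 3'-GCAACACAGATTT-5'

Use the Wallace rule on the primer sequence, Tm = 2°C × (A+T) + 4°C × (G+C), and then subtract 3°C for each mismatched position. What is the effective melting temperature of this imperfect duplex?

33°C

Primer base counts: A=3, T=5, G=4, C=1 → A+T=8, G+C=5
Perfect-match Tm = 2(8) + 4(5) = 16 + 20 = 36°C
Mismatches (positions where the bases are not complementary): 1 (at position 9)
Effective Tm = 36 − 1×3 = 36 − 3 = 33°C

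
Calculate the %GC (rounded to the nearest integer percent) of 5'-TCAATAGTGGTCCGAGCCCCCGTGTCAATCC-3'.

58%

Counting bases: A=6, T=7, C=11, G=7
G+C = 7 + 11 = 18 out of 31 bases
%GC = 18/31 × 100 = 58.06% ≈ 58%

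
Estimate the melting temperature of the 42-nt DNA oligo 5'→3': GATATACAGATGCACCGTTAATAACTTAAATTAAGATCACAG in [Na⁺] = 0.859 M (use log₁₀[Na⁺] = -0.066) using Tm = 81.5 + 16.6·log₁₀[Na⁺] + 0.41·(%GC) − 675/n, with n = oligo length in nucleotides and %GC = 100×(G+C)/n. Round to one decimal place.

77.0°C

Length n = 42. Counting bases: A=18, C=7, T=11, G=6
G+C = 13, so %GC = 13/42 × 100 = 30.952%
Salt term: 16.6 × (-0.066) = -1.096
GC term: 0.41 × 30.952 = 12.69; length term: −675/42 = −16.071
Tm = 81.5 + (-1.096) + 12.69 − 16.071 = 77.023 → 77.0°C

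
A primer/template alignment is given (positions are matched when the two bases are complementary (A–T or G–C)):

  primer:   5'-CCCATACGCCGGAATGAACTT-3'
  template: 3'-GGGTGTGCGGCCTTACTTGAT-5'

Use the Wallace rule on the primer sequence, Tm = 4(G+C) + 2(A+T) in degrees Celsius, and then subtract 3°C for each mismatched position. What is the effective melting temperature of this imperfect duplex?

58°C

Primer base counts: A=6, T=4, G=4, C=7 → A+T=10, G+C=11
Perfect-match Tm = 2(10) + 4(11) = 20 + 44 = 64°C
Mismatches (positions where the bases are not complementary): 2 (at positions 5, 21)
Effective Tm = 64 − 2×3 = 64 − 6 = 58°C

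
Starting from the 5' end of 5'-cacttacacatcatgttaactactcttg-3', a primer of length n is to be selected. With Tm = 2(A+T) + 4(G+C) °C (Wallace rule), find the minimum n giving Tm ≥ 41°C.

n = 15

First 14 bases: CACTTACACATCAT → Tm = 38°C (< 41°C)
First 15 bases: CACTTACACATCATG → Tm = 42°C (≥ 41°C)
Each additional base adds 2°C (A/T) or 4°C (G/C), so Tm is non-decreasing in n; n = 15 is the first length to reach 41°C.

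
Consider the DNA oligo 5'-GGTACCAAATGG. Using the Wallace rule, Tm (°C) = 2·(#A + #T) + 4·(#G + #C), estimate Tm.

36°C

Counting bases: G=4, T=2, C=2, A=4
AT pairs contribute 6, GC pairs contribute 6.
Tm = 4·6 + 2·6 = 24 + 12 = 36°C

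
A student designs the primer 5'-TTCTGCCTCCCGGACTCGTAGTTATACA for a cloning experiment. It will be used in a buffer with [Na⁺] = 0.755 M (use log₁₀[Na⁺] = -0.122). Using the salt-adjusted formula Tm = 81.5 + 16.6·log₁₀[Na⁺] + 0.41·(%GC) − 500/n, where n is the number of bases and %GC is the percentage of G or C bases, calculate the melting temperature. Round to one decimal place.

Length n = 28. T=9, C=9, G=5, A=5
G+C = 14, so %GC = 14/28 × 100 = 50%
Salt term: 16.6 × (-0.122) = -2.025
GC term: 0.41 × 50 = 20.5; length term: −500/28 = −17.857
Tm = 81.5 + (-2.025) + 20.5 − 17.857 = 82.118 → 82.1°C

82.1°C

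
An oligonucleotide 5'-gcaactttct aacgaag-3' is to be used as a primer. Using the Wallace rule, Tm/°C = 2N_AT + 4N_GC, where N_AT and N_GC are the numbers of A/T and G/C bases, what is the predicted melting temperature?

Base counts: T=4, G=3, A=6, C=4
So N_AT = 10 and N_GC = 7.
Tm = 2×10 + 4×7 = 48°C

48°C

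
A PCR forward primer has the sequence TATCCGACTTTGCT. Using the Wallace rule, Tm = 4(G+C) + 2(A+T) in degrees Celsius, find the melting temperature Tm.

40°C

A=2, T=6, G=2, C=4
A+T = 8, G+C = 6
Tm = 4·6 + 2·8 = 24 + 16 = 40°C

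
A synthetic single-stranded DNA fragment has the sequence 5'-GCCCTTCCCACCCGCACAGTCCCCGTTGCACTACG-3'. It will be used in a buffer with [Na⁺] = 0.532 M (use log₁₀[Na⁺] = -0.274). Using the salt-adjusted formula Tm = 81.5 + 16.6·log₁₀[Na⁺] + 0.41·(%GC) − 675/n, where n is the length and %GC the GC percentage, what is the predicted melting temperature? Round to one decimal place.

Length n = 35. Scanning the sequence gives T=6, G=6, A=5, C=18.
G+C = 24, so %GC = 24/35 × 100 = 68.571%
Salt term: 16.6 × (-0.274) = -4.548
GC term: 0.41 × 68.571 = 28.114; length term: −675/35 = −19.286
Tm = 81.5 + (-4.548) + 28.114 − 19.286 = 85.78 → 85.8°C

85.8°C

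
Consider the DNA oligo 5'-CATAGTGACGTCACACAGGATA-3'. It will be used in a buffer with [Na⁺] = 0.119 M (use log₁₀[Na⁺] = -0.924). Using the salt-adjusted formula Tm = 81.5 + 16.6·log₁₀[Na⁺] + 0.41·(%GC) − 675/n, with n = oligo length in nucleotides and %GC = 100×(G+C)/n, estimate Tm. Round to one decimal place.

54.1°C

Length n = 22. T=4, G=5, C=5, A=8
G+C = 10, so %GC = 10/22 × 100 = 45.455%
Salt term: 16.6 × (-0.924) = -15.338
GC term: 0.41 × 45.455 = 18.637; length term: −675/22 = −30.682
Tm = 81.5 + (-15.338) + 18.637 − 30.682 = 54.117 → 54.1°C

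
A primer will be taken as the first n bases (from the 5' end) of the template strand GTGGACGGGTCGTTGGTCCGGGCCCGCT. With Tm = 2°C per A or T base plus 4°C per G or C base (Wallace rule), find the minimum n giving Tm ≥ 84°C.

First 23 bases: GTGGACGGGTCGTTGGTCCGGGC → Tm = 80°C (< 84°C)
First 24 bases: GTGGACGGGTCGTTGGTCCGGGCC → Tm = 84°C (≥ 84°C)
Each additional base adds 2°C (A/T) or 4°C (G/C), so Tm is non-decreasing in n; n = 24 is the first length to reach 84°C.

n = 24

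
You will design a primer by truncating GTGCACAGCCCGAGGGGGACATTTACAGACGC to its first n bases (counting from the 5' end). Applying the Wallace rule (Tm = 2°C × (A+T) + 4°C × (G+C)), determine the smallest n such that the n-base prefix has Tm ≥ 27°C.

First 8 bases: GTGCACAG → Tm = 26°C (< 27°C)
First 9 bases: GTGCACAGC → Tm = 30°C (≥ 27°C)
Each additional base adds 2°C (A/T) or 4°C (G/C), so Tm is non-decreasing in n; n = 9 is the first length to reach 27°C.

n = 9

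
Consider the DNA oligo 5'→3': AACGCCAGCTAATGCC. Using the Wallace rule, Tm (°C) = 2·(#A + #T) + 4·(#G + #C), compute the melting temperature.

Base counts: A=5, G=3, T=2, C=6
AT pairs contribute 7, GC pairs contribute 9.
Tm = 4·9 + 2·7 = 36 + 14 = 50°C

50°C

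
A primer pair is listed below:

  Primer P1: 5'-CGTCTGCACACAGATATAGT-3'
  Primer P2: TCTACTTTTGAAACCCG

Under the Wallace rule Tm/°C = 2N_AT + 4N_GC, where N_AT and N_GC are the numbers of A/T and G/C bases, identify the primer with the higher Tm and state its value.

Primer P1: A+T=11, G+C=9 → Tm = 2(11)+4(9) = 58°C
Primer P2: A+T=10, G+C=7 → Tm = 2(10)+4(7) = 48°C
58°C vs 48°C → primer P1 is higher.

Primer P1, 58°C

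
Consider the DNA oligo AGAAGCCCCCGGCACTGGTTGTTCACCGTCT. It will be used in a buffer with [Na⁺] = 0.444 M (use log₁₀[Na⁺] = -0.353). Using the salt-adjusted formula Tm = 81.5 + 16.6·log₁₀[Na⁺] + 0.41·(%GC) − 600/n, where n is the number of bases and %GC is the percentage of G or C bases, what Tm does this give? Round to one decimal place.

Length n = 31. Base counts: C=11, G=8, T=7, A=5
G+C = 19, so %GC = 19/31 × 100 = 61.29%
Salt term: 16.6 × (-0.353) = -5.86
GC term: 0.41 × 61.29 = 25.129; length term: −600/31 = −19.355
Tm = 81.5 + (-5.86) + 25.129 − 19.355 = 81.414 → 81.4°C

81.4°C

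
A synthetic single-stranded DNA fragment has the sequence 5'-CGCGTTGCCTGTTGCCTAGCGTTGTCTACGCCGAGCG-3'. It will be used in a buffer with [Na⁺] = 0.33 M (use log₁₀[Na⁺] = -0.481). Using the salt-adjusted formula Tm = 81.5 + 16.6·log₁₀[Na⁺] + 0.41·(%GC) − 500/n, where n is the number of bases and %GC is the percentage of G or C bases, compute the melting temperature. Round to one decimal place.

86.6°C

Length n = 37. T=10, A=3, G=12, C=12
G+C = 24, so %GC = 24/37 × 100 = 64.865%
Salt term: 16.6 × (-0.481) = -7.985
GC term: 0.41 × 64.865 = 26.595; length term: −500/37 = −13.514
Tm = 81.5 + (-7.985) + 26.595 − 13.514 = 86.596 → 86.6°C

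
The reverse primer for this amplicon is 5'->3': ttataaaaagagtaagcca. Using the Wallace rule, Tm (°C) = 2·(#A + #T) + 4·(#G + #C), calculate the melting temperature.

Base counts: T=4, A=10, C=2, G=3
A+T = 14, G+C = 5
Tm = 4·5 + 2·14 = 20 + 28 = 48°C

48°C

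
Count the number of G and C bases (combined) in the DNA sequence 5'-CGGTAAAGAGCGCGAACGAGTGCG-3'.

15

Counting bases: A=7, T=2, G=10, C=5
G+C = 10 + 5 = 15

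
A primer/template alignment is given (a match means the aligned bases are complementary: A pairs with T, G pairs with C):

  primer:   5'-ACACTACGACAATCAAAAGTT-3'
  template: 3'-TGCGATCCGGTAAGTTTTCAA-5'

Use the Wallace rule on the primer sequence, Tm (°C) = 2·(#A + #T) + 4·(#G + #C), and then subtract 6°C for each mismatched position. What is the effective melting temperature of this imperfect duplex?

Primer base counts: A=10, T=4, G=2, C=5 → A+T=14, G+C=7
Perfect-match Tm = 2(14) + 4(7) = 28 + 28 = 56°C
Mismatches (positions where the bases are not complementary): 4 (at positions 3, 7, 9, 12)
Effective Tm = 56 − 4×6 = 56 − 24 = 32°C

32°C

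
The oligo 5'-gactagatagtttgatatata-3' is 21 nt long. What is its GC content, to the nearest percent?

Counting bases: A=8, G=4, T=8, C=1
G+C = 4 + 1 = 5 out of 21 bases
%GC = 5/21 × 100 = 23.81% ≈ 24%

24%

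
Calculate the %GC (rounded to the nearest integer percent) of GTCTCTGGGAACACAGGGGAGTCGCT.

Scanning the sequence gives T=5, C=6, A=5, G=10.
G+C = 10 + 6 = 16 out of 26 bases
%GC = 16/26 × 100 = 61.54% ≈ 62%

62%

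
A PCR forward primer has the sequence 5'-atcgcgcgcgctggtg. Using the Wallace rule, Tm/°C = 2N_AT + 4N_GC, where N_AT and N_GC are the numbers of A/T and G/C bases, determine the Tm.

56°C

Counting bases: G=7, A=1, T=3, C=5
So N_AT = 4 and N_GC = 12.
Tm = 4·12 + 2·4 = 48 + 8 = 56°C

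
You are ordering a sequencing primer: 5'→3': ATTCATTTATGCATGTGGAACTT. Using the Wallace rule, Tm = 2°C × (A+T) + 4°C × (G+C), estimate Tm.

Scanning the sequence gives T=10, C=3, G=4, A=6.
So N_AT = 16 and N_GC = 7.
Tm = 2×16 + 4×7 = 60°C

60°C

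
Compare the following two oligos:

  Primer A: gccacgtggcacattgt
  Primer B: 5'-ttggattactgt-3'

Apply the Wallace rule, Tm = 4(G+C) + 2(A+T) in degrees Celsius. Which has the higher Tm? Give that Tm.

Primer A: A+T=7, G+C=10 → Tm = 2(7)+4(10) = 54°C
Primer B: A+T=8, G+C=4 → Tm = 2(8)+4(4) = 32°C
54°C vs 32°C → primer A is higher.

Primer A, 54°C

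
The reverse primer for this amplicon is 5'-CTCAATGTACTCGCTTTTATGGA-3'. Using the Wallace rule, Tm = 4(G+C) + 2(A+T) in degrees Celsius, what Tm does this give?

Counting bases: T=9, G=4, C=5, A=5
A+T = 14, G+C = 9
Tm = 2(14) + 4(9) = 28 + 36 = 64°C

64°C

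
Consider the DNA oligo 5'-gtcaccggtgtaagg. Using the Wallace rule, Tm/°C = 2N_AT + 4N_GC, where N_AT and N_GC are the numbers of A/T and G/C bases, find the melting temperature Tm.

48°C

A=3, G=6, C=3, T=3
AT pairs contribute 6, GC pairs contribute 9.
Tm = 2(6) + 4(9) = 12 + 36 = 48°C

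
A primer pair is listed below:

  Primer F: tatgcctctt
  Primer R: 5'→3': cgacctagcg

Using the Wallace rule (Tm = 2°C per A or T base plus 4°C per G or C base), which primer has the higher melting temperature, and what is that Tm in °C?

Primer R, 34°C

Primer F: A+T=6, G+C=4 → Tm = 2(6)+4(4) = 28°C
Primer R: A+T=3, G+C=7 → Tm = 2(3)+4(7) = 34°C
28°C vs 34°C → primer R is higher.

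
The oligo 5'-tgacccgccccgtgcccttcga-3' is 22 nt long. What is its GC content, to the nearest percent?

73%

Counting bases: G=5, C=11, T=4, A=2
G+C = 5 + 11 = 16 out of 22 bases
%GC = 16/22 × 100 = 72.73% ≈ 73%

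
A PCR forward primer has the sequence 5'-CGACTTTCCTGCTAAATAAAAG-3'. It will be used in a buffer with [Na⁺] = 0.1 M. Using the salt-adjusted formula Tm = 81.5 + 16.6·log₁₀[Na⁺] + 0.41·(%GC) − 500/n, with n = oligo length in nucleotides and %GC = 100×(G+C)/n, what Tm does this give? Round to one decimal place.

Length n = 22. Counting bases: A=8, G=3, C=5, T=6
G+C = 8, so %GC = 8/22 × 100 = 36.364%
Salt term: 16.6 × (-1) = -16.6
GC term: 0.41 × 36.364 = 14.909; length term: −500/22 = −22.727
Tm = 81.5 + (-16.6) + 14.909 − 22.727 = 57.082 → 57.1°C

57.1°C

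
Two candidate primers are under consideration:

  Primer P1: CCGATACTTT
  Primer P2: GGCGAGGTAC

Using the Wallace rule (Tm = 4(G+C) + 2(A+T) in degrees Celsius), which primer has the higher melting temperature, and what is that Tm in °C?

Primer P2, 34°C

Primer P1: A+T=6, G+C=4 → Tm = 2(6)+4(4) = 28°C
Primer P2: A+T=3, G+C=7 → Tm = 2(3)+4(7) = 34°C
28°C vs 34°C → primer P2 is higher.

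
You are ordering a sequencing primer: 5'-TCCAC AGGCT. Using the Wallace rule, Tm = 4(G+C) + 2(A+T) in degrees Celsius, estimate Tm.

32°C

Scanning the sequence gives A=2, T=2, C=4, G=2.
A+T = 4, G+C = 6
Tm = 4·6 + 2·4 = 24 + 8 = 32°C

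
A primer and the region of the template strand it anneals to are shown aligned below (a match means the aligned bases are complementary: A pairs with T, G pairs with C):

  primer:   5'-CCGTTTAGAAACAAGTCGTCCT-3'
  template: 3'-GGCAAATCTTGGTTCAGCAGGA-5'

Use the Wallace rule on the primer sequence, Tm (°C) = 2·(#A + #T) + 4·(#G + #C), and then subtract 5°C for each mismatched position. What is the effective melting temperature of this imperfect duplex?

59°C

Primer base counts: A=6, T=6, G=4, C=6 → A+T=12, G+C=10
Perfect-match Tm = 2(12) + 4(10) = 24 + 40 = 64°C
Mismatches (positions where the bases are not complementary): 1 (at position 11)
Effective Tm = 64 − 1×5 = 64 − 5 = 59°C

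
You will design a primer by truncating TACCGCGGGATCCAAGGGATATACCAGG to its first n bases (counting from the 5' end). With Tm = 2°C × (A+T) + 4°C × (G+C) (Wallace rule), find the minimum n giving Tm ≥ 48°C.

n = 15

First 14 bases: TACCGCGGGATCCA → Tm = 46°C (< 48°C)
First 15 bases: TACCGCGGGATCCAA → Tm = 48°C (≥ 48°C)
Each additional base adds 2°C (A/T) or 4°C (G/C), so Tm is non-decreasing in n; n = 15 is the first length to reach 48°C.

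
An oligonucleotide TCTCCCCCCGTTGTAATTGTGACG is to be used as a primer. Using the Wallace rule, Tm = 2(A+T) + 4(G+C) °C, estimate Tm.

74°C

Base counts: T=8, A=3, C=8, G=5
So N_AT = 11 and N_GC = 13.
Tm = 4·13 + 2·11 = 52 + 22 = 74°C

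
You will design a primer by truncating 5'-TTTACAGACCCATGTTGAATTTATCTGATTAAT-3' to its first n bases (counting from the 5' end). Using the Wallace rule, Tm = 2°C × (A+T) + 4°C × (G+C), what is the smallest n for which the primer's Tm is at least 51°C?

n = 19

First 18 bases: TTTACAGACCCATGTTGA → Tm = 50°C (< 51°C)
First 19 bases: TTTACAGACCCATGTTGAA → Tm = 52°C (≥ 51°C)
Each additional base adds 2°C (A/T) or 4°C (G/C), so Tm is non-decreasing in n; n = 19 is the first length to reach 51°C.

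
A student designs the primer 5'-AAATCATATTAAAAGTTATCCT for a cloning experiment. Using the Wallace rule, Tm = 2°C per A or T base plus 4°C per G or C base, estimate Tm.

52°C

Scanning the sequence gives C=3, T=8, G=1, A=10.
So N_AT = 18 and N_GC = 4.
Tm = 2(18) + 4(4) = 36 + 16 = 52°C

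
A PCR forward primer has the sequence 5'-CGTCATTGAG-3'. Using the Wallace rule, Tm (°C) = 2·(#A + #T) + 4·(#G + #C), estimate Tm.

Scanning the sequence gives G=3, C=2, T=3, A=2.
AT pairs contribute 5, GC pairs contribute 5.
Tm = 2×5 + 4×5 = 30°C

30°C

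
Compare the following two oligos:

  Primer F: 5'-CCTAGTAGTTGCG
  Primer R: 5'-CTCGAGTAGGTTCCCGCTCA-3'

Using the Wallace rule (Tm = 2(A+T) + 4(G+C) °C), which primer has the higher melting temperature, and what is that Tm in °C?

Primer R, 64°C

Primer F: A+T=6, G+C=7 → Tm = 2(6)+4(7) = 40°C
Primer R: A+T=8, G+C=12 → Tm = 2(8)+4(12) = 64°C
40°C vs 64°C → primer R is higher.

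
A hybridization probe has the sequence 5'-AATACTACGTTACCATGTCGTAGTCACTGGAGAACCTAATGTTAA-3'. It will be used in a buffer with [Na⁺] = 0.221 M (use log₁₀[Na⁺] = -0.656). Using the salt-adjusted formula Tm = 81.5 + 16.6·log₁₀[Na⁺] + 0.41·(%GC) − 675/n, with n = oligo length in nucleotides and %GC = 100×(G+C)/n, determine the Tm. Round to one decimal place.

Length n = 45. G=8, C=9, T=13, A=15
G+C = 17, so %GC = 17/45 × 100 = 37.778%
Salt term: 16.6 × (-0.656) = -10.89
GC term: 0.41 × 37.778 = 15.489; length term: −675/45 = −15
Tm = 81.5 + (-10.89) + 15.489 − 15 = 71.099 → 71.1°C

71.1°C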